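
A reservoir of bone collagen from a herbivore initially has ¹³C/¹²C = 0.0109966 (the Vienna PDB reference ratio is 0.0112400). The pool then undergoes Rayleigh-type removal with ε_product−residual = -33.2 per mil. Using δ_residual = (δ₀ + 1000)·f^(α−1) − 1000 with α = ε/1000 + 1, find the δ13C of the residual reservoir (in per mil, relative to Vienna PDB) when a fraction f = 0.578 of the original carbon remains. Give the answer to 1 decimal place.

δ₀ = (0.0109966/0.0112400 − 1)×1000 = (0.978345 − 1)×1000 = -21.655 per mil
α − 1 = ε/1000 = -0.0332
f^(α−1) = 0.578^(-0.0332) = 1.018366
δ_res = (-21.655 + 1000) × 1.018366 − 1000 = 996.314 − 1000 = -3.69 per mil

-3.7 per mil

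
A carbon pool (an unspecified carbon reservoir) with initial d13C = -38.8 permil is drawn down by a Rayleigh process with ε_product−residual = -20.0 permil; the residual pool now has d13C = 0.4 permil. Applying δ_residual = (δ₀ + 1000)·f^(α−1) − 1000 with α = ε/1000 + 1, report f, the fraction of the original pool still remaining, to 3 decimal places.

0.136

α − 1 = ε/1000 = -0.0200
(δ_res + 1000)/(δ₀ + 1000) = (0.4 + 1000)/(-38.8 + 1000) = 1000.4/961.2 = 1.040782
f = 1.040782^(1/-0.0200) = exp(ln(1.040782)/-0.0200) = exp(0.03997/-0.0200)
f = exp(-1.9986) = 0.1355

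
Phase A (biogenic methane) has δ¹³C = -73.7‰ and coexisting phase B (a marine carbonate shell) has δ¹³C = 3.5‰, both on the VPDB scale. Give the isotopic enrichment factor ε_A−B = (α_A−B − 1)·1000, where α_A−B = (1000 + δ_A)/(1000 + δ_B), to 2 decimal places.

-76.93‰

α_A−B = (1000 + -73.7) / (1000 + 3.5) = 926.3 / 1003.5 = 0.923069
ε_A−B = (0.923069 − 1) × 1000 = -76.931‰
(The approximation ε ≈ δ_A − δ_B would give -77.2‰.)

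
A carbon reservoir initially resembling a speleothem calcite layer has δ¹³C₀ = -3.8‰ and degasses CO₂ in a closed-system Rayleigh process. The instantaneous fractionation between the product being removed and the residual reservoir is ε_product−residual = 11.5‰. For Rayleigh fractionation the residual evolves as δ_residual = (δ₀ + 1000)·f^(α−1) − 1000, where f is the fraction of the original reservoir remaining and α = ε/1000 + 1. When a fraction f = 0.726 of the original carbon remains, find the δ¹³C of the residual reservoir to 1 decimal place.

-7.5‰

Rayleigh residual: δ_res = (δ₀ + 1000)·f^(α−1) − 1000
α = ε/1000 + 1 = 1.01150, so α − 1 = 0.01150
f^(α−1) = 0.726^(0.01150) = 0.996324
δ_res = (-3.8 + 1000) × 0.996324 − 1000 = 992.538 − 1000 = -7.46‰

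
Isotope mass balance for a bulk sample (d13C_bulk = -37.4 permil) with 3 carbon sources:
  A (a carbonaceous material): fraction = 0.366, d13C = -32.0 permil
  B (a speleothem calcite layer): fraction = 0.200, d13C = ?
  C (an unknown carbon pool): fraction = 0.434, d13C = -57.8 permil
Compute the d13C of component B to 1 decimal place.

-3.0 permil

Isotope mass balance: δ_bulk = Σ fᵢ·δᵢ.
-37.4 = 0.366×(-32.0) + 0.200×δ_B + 0.434×(-57.8)
0.200·δ_B = -37.4 − (-36.797) = -0.603
δ_B = -0.603 / 0.200 = -3.01 permil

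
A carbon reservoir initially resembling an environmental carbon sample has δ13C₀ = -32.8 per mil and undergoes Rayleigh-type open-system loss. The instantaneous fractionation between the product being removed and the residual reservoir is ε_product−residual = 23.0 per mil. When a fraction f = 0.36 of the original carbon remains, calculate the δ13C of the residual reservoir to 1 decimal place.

Rayleigh residual: δ_res = (δ₀ + 1000)·f^(α−1) − 1000
α = ε/1000 + 1 = 1.02300, so α − 1 = 0.02300
f^(α−1) = 0.36^(0.02300) = 0.976776
δ_res = (-32.8 + 1000) × 0.976776 − 1000 = 944.738 − 1000 = -55.26 per mil

-55.3 per mil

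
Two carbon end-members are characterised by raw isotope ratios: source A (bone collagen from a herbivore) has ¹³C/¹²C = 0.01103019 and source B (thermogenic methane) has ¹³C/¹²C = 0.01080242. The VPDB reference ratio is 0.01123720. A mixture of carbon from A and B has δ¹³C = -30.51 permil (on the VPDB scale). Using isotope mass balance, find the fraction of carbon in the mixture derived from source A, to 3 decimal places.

0.404

δ_A = (0.01103019/0.01123720 − 1)×1000 = (0.981578 − 1)×1000 = -18.422 permil
δ_B = (0.01080242/0.01123720 − 1)×1000 = (0.961309 − 1)×1000 = -38.691 permil
f_A = (δ_mix − δ_B)/(δ_A − δ_B) = (-30.51 − (-38.691))/(-18.422 − (-38.691))
f_A = 8.181 / 20.269 = 0.4036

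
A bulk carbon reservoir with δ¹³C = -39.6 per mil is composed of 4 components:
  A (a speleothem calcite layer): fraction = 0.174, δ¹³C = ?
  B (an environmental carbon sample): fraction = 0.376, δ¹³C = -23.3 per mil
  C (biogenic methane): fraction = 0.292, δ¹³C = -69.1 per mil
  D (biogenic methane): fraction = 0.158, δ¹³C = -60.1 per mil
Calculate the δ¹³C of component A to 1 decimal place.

-6.7 per mil

Isotope mass balance: δ_bulk = Σ fᵢ·δᵢ.
-39.6 = 0.174×δ_A + 0.376×(-23.3) + 0.292×(-69.1) + 0.158×(-60.1)
0.174·δ_A = -39.6 − (-38.434) = -1.166
δ_A = -1.166 / 0.174 = -6.70 per mil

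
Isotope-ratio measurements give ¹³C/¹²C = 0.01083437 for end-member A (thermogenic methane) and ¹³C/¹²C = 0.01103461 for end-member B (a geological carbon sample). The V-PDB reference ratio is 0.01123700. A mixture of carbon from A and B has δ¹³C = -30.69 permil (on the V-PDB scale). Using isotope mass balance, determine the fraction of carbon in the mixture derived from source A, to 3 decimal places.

δ_A = (0.01083437/0.01123700 − 1)×1000 = (0.964169 − 1)×1000 = -35.831 permil
δ_B = (0.01103461/0.01123700 − 1)×1000 = (0.981989 − 1)×1000 = -18.011 permil
f_A = (δ_mix − δ_B)/(δ_A − δ_B) = (-30.69 − (-18.011))/(-35.831 − (-18.011))
f_A = -12.679 / -17.820 = 0.7115

0.712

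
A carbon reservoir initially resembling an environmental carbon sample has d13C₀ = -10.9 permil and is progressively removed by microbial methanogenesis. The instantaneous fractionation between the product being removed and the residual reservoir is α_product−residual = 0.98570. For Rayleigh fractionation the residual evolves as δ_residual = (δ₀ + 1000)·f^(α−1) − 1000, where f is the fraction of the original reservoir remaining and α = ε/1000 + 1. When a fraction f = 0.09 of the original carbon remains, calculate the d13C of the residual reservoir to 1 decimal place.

Rayleigh residual: δ_res = (δ₀ + 1000)·f^(α−1) − 1000
α − 1 = -0.01430
f^(α−1) = 0.09^(-0.01430) = 1.035033
δ_res = (-10.9 + 1000) × 1.035033 − 1000 = 1023.751 − 1000 = 23.75 permil

23.8 permil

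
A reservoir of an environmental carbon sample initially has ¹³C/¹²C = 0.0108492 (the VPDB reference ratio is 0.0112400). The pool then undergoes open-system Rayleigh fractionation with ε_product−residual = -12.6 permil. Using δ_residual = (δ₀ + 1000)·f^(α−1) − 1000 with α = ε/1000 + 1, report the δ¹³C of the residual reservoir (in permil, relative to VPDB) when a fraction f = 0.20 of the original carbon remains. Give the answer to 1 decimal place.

δ₀ = (0.0108492/0.0112400 − 1)×1000 = (0.965231 − 1)×1000 = -34.769 permil
α − 1 = ε/1000 = -0.0126
f^(α−1) = 0.20^(-0.0126) = 1.020486
δ_res = (-34.769 + 1000) × 1.020486 − 1000 = 985.005 − 1000 = -15.00 permil

-15.0 permil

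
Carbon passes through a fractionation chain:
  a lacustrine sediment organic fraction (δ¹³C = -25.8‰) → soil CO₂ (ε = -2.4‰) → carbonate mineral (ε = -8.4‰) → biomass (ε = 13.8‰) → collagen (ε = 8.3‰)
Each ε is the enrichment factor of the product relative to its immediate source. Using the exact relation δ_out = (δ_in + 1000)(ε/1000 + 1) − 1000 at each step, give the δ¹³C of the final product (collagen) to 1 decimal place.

-14.9‰

step 1: δ = (-25.80 + 1000)·(-2.4/1000 + 1) − 1000 = -28.14‰
step 2: δ = (-28.14 + 1000)·(-8.4/1000 + 1) − 1000 = -36.30‰
step 3: δ = (-36.30 + 1000)·(13.8/1000 + 1) − 1000 = -23.00‰
step 4: δ = (-23.00 + 1000)·(8.3/1000 + 1) − 1000 = -14.89‰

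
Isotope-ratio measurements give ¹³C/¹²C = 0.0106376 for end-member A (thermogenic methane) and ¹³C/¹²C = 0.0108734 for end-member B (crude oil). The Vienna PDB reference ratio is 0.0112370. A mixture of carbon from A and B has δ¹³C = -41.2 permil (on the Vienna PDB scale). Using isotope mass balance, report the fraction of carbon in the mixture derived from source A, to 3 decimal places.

0.421

δ_A = (0.0106376/0.0112370 − 1)×1000 = (0.946658 − 1)×1000 = -53.342 permil
δ_B = (0.0108734/0.0112370 − 1)×1000 = (0.967643 − 1)×1000 = -32.357 permil
f_A = (δ_mix − δ_B)/(δ_A − δ_B) = (-41.2 − (-32.357))/(-53.342 − (-32.357))
f_A = -8.843 / -20.984 = 0.4214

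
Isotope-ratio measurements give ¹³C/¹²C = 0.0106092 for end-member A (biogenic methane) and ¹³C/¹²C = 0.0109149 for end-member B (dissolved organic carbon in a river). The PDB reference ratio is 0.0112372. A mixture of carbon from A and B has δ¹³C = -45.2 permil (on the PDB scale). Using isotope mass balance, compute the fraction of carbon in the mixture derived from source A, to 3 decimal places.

δ_A = (0.0106092/0.0112372 − 1)×1000 = (0.944114 − 1)×1000 = -55.886 permil
δ_B = (0.0109149/0.0112372 − 1)×1000 = (0.971318 − 1)×1000 = -28.682 permil
f_A = (δ_mix − δ_B)/(δ_A − δ_B) = (-45.2 − (-28.682))/(-55.886 − (-28.682))
f_A = -16.518 / -27.204 = 0.6072

0.607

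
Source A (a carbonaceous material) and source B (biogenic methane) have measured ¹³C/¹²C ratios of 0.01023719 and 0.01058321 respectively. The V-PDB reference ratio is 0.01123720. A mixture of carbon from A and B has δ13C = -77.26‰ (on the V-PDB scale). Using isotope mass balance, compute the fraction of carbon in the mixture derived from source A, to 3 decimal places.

0.619

δ_A = (0.01023719/0.01123720 − 1)×1000 = (0.911009 − 1)×1000 = -88.991‰
δ_B = (0.01058321/0.01123720 − 1)×1000 = (0.941801 − 1)×1000 = -58.199‰
f_A = (δ_mix − δ_B)/(δ_A − δ_B) = (-77.26 − (-58.199))/(-88.991 − (-58.199))
f_A = -19.061 / -30.792 = 0.6190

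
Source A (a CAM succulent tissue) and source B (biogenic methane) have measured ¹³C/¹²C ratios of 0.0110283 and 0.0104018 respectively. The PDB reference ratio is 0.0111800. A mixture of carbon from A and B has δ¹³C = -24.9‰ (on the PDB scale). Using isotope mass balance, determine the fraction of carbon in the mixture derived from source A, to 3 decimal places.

0.798

δ_A = (0.0110283/0.0111800 − 1)×1000 = (0.986431 − 1)×1000 = -13.569‰
δ_B = (0.0104018/0.0111800 − 1)×1000 = (0.930394 − 1)×1000 = -69.606‰
f_A = (δ_mix − δ_B)/(δ_A − δ_B) = (-24.9 − (-69.606))/(-13.569 − (-69.606))
f_A = 44.706 / 56.038 = 0.7978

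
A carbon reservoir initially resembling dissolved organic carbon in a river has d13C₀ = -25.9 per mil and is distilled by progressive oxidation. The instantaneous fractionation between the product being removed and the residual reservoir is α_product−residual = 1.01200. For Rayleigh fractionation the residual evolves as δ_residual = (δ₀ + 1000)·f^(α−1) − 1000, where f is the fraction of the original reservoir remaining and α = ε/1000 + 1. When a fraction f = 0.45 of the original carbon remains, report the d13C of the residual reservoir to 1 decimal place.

-35.2 per mil

Rayleigh residual: δ_res = (δ₀ + 1000)·f^(α−1) − 1000
α − 1 = 0.01200
f^(α−1) = 0.45^(0.01200) = 0.990464
δ_res = (-25.9 + 1000) × 0.990464 − 1000 = 964.811 − 1000 = -35.19 per mil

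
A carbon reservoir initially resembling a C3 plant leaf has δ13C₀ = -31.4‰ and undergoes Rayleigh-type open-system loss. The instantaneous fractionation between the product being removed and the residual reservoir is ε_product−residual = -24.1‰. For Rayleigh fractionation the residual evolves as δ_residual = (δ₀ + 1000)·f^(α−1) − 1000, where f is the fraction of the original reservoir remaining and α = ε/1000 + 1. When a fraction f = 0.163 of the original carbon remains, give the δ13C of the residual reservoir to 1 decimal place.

Rayleigh residual: δ_res = (δ₀ + 1000)·f^(α−1) − 1000
α = ε/1000 + 1 = 0.97590, so α − 1 = -0.02410
f^(α−1) = 0.163^(-0.02410) = 1.044687
δ_res = (-31.4 + 1000) × 1.044687 − 1000 = 1011.884 − 1000 = 11.88‰

11.9‰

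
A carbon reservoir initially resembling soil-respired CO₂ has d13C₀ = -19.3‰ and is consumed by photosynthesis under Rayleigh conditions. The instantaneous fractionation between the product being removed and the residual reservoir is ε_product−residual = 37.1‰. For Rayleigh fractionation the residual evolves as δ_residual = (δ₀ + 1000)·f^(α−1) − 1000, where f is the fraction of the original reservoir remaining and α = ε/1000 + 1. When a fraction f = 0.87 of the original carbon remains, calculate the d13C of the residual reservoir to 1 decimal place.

-24.4‰

Rayleigh residual: δ_res = (δ₀ + 1000)·f^(α−1) − 1000
α = ε/1000 + 1 = 1.03710, so α − 1 = 0.03710
f^(α−1) = 0.87^(0.03710) = 0.994847
δ_res = (-19.3 + 1000) × 0.994847 − 1000 = 975.646 − 1000 = -24.35‰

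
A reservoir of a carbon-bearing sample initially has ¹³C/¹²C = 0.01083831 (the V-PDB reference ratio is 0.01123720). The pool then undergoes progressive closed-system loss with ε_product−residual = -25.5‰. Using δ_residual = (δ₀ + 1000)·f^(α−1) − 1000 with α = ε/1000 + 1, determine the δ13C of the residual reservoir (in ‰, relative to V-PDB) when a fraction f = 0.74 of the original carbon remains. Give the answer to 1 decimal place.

-28.1‰

δ₀ = (0.01083831/0.01123720 − 1)×1000 = (0.964503 − 1)×1000 = -35.497‰
α − 1 = ε/1000 = -0.0255
f^(α−1) = 0.74^(-0.0255) = 1.007708
δ_res = (-35.497 + 1000) × 1.007708 − 1000 = 971.937 − 1000 = -28.06‰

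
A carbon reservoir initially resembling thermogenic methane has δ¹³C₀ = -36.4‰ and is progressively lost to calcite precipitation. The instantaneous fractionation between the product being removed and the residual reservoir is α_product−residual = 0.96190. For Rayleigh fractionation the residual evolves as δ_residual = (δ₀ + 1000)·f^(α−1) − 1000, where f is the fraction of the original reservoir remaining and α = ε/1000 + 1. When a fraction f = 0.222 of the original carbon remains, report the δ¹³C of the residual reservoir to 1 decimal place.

Rayleigh residual: δ_res = (δ₀ + 1000)·f^(α−1) − 1000
α − 1 = -0.03810
f^(α−1) = 0.222^(-0.03810) = 1.059019
δ_res = (-36.4 + 1000) × 1.059019 − 1000 = 1020.471 − 1000 = 20.47‰

20.5‰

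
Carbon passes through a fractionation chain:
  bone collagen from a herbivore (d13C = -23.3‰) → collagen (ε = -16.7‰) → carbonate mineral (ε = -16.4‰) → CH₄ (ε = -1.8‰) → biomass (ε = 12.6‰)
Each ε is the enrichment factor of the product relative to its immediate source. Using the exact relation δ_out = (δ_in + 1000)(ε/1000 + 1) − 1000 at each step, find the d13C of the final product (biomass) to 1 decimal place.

-45.2‰

step 1: δ = (-23.30 + 1000)·(-16.7/1000 + 1) − 1000 = -39.61‰
step 2: δ = (-39.61 + 1000)·(-16.4/1000 + 1) − 1000 = -55.36‰
step 3: δ = (-55.36 + 1000)·(-1.8/1000 + 1) − 1000 = -57.06‰
step 4: δ = (-57.06 + 1000)·(12.6/1000 + 1) − 1000 = -45.18‰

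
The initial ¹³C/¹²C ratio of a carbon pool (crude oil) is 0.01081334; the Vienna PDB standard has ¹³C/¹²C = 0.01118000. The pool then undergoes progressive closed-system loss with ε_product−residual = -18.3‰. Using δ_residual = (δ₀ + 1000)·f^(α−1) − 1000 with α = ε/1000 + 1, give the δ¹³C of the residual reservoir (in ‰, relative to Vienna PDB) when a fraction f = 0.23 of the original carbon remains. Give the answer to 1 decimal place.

-6.4‰

δ₀ = (0.01081334/0.01118000 − 1)×1000 = (0.967204 − 1)×1000 = -32.796‰
α − 1 = ε/1000 = -0.0183
f^(α−1) = 0.23^(-0.0183) = 1.027260
δ_res = (-32.796 + 1000) × 1.027260 − 1000 = 993.570 − 1000 = -6.43‰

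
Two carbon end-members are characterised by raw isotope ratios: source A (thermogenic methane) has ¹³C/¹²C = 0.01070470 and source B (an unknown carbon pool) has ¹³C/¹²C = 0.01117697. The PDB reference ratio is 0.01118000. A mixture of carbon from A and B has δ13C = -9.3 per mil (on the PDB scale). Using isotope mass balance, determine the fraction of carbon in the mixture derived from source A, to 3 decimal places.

δ_A = (0.01070470/0.01118000 − 1)×1000 = (0.957487 − 1)×1000 = -42.513 per mil
δ_B = (0.01117697/0.01118000 − 1)×1000 = (0.999729 − 1)×1000 = -0.271 per mil
f_A = (δ_mix − δ_B)/(δ_A − δ_B) = (-9.3 − (-0.271))/(-42.513 − (-0.271))
f_A = -9.029 / -42.242 = 0.2137

0.214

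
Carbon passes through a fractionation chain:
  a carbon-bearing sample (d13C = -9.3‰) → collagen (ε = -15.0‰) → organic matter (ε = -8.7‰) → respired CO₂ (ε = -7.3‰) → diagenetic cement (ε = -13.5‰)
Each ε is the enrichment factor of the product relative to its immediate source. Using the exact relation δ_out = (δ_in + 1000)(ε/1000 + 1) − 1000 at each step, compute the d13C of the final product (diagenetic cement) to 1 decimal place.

step 1: δ = (-9.30 + 1000)·(-15.0/1000 + 1) − 1000 = -24.16‰
step 2: δ = (-24.16 + 1000)·(-8.7/1000 + 1) − 1000 = -32.65‰
step 3: δ = (-32.65 + 1000)·(-7.3/1000 + 1) − 1000 = -39.71‰
step 4: δ = (-39.71 + 1000)·(-13.5/1000 + 1) − 1000 = -52.68‰

-52.7‰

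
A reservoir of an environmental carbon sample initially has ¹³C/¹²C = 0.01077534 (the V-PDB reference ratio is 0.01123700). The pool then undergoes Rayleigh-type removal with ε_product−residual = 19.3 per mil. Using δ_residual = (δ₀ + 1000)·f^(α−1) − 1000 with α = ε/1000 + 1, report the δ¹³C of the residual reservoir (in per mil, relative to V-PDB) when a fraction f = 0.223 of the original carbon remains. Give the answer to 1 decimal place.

δ₀ = (0.01077534/0.01123700 − 1)×1000 = (0.958916 − 1)×1000 = -41.084 per mil
α − 1 = ε/1000 = 0.0193
f^(α−1) = 0.223^(0.0193) = 0.971454
δ_res = (-41.084 + 1000) × 0.971454 − 1000 = 931.543 − 1000 = -68.46 per mil

-68.5 per mil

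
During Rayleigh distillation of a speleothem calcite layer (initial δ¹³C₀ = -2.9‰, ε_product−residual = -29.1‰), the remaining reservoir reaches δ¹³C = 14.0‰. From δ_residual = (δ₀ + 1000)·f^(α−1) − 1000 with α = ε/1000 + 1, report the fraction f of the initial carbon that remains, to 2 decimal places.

0.56

α − 1 = ε/1000 = -0.0291
(δ_res + 1000)/(δ₀ + 1000) = (14.0 + 1000)/(-2.9 + 1000) = 1014.0/997.1 = 1.016949
f = 1.016949^(1/-0.0291) = exp(ln(1.016949)/-0.0291) = exp(0.01681/-0.0291)
f = exp(-0.5776) = 0.5613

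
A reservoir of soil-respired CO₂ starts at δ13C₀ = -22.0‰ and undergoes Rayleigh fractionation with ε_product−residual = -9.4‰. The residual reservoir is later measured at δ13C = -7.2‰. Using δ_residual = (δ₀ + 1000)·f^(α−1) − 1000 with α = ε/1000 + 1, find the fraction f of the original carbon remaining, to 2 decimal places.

α − 1 = ε/1000 = -0.0094
(δ_res + 1000)/(δ₀ + 1000) = (-7.2 + 1000)/(-22.0 + 1000) = 992.8/978.0 = 1.015133
f = 1.015133^(1/-0.0094) = exp(ln(1.015133)/-0.0094) = exp(0.01502/-0.0094)
f = exp(-1.5978) = 0.2023

0.20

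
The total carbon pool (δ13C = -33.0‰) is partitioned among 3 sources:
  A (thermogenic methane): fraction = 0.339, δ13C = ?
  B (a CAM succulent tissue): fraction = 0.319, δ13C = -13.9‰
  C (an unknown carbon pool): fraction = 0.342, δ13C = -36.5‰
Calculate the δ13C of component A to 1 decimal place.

-47.4‰

Isotope mass balance: δ_bulk = Σ fᵢ·δᵢ.
-33.0 = 0.339×δ_A + 0.319×(-13.9) + 0.342×(-36.5)
0.339·δ_A = -33.0 − (-16.917) = -16.083
δ_A = -16.083 / 0.339 = -47.44‰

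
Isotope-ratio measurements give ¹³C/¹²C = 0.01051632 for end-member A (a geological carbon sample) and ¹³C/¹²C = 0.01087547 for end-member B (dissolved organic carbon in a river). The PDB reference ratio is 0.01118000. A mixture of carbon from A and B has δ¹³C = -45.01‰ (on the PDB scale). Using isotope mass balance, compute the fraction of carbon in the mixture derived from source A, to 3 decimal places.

δ_A = (0.01051632/0.01118000 − 1)×1000 = (0.940637 − 1)×1000 = -59.363‰
δ_B = (0.01087547/0.01118000 − 1)×1000 = (0.972761 − 1)×1000 = -27.239‰
f_A = (δ_mix − δ_B)/(δ_A − δ_B) = (-45.01 − (-27.239))/(-59.363 − (-27.239))
f_A = -17.771 / -32.124 = 0.5532

0.553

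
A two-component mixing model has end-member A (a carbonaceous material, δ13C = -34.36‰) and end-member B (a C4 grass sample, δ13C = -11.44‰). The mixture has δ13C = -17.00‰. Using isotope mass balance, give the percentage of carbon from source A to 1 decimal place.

24.3%

δ_mix = f_A·δ_A + (1 − f_A)·δ_B  ⇒  f_A = (δ_mix − δ_B)/(δ_A − δ_B)
f_A = (-17.00 − (-11.44)) / (-34.36 − (-11.44))
f_A = -5.56 / -22.92 = 0.2426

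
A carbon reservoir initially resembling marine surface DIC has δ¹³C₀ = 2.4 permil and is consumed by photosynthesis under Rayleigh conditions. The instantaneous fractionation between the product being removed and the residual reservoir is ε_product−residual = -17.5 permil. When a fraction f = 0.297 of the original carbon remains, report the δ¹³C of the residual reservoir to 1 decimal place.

Rayleigh residual: δ_res = (δ₀ + 1000)·f^(α−1) − 1000
α = ε/1000 + 1 = 0.98250, so α − 1 = -0.01750
f^(α−1) = 0.297^(-0.01750) = 1.021473
δ_res = (2.4 + 1000) × 1.021473 − 1000 = 1023.924 − 1000 = 23.92 permil

23.9 permil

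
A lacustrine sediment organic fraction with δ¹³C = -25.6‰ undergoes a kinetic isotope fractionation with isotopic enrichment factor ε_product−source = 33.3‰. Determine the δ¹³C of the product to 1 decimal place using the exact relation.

To first order, δ_product ≈ δ_source + ε = 7.7‰.
Exactly, δ_product = (δ_source + 1000)·(ε/1000 + 1) − 1000.
δ_product = (-25.6 + 1000) × (33.3/1000 + 1) − 1000
δ_product = 6.85‰

6.8‰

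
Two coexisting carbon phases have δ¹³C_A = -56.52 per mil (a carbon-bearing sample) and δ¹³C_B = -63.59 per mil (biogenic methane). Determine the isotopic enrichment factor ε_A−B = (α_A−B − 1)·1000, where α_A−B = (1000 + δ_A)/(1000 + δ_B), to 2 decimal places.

7.55 per mil

α_A−B = (1000 + -56.52) / (1000 + -63.59) = 943.48 / 936.41 = 1.007550
ε_A−B = (1.007550 − 1) × 1000 = 7.550 per mil
(The approximation ε ≈ δ_A − δ_B would give 7.07 per mil.)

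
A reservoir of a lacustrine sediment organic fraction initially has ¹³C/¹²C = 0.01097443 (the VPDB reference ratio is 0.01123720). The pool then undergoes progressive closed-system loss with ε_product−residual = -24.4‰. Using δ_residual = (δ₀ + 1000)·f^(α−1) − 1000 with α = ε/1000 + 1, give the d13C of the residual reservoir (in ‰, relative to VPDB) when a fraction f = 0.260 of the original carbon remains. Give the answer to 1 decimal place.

9.2‰

δ₀ = (0.01097443/0.01123720 − 1)×1000 = (0.976616 − 1)×1000 = -23.384‰
α − 1 = ε/1000 = -0.0244
f^(α−1) = 0.260^(-0.0244) = 1.033415
δ_res = (-23.384 + 1000) × 1.033415 − 1000 = 1009.249 − 1000 = 9.25‰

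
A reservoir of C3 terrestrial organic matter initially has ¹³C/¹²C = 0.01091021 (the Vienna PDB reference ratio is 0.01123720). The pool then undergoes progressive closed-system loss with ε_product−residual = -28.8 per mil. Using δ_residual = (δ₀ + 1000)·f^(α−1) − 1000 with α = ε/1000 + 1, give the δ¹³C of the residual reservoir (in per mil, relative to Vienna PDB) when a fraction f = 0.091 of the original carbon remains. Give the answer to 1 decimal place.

40.3 per mil

δ₀ = (0.01091021/0.01123720 − 1)×1000 = (0.970901 − 1)×1000 = -29.099 per mil
α − 1 = ε/1000 = -0.0288
f^(α−1) = 0.091^(-0.0288) = 1.071469
δ_res = (-29.099 + 1000) × 1.071469 − 1000 = 1040.290 − 1000 = 40.29 per mil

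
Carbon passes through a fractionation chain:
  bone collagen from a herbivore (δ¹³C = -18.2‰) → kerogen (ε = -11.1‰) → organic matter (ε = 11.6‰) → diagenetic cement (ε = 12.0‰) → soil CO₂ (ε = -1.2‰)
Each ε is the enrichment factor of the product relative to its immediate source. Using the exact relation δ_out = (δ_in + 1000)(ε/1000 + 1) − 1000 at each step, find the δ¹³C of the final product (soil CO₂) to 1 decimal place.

step 1: δ = (-18.20 + 1000)·(-11.1/1000 + 1) − 1000 = -29.10‰
step 2: δ = (-29.10 + 1000)·(11.6/1000 + 1) − 1000 = -17.84‰
step 3: δ = (-17.84 + 1000)·(12.0/1000 + 1) − 1000 = -6.05‰
step 4: δ = (-6.05 + 1000)·(-1.2/1000 + 1) − 1000 = -7.24‰

-7.2‰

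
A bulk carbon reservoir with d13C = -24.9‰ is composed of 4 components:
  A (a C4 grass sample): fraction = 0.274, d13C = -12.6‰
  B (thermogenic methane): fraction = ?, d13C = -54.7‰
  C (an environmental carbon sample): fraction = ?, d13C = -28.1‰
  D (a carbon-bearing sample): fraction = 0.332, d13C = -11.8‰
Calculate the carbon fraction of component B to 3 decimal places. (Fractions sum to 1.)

0.243

Let f_B and f_C be the unknown fractions; fractions sum to 1 so f_B + f_C = 0.394.
Mass balance: Σ fᵢ·δᵢ = δ_bulk ⇒ f_B·(-54.7) + f_C·(-28.1) = -24.9 − (-7.370) = -17.530
Substitute f_C = 0.394 − f_B:
f_B·(-54.7 − -28.1) = -17.530 − 0.394×(-28.1) = -6.459
f_B = -6.459 / -26.6 = 0.2428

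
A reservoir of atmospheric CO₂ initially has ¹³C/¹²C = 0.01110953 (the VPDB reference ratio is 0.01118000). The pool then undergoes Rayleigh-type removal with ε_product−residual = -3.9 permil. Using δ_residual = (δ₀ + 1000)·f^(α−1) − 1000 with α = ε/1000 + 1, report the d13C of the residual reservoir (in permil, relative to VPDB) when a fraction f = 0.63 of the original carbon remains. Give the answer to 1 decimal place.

-4.5 permil

δ₀ = (0.01110953/0.01118000 − 1)×1000 = (0.993697 − 1)×1000 = -6.303 permil
α − 1 = ε/1000 = -0.0039
f^(α−1) = 0.63^(-0.0039) = 1.001804
δ_res = (-6.303 + 1000) × 1.001804 − 1000 = 995.489 − 1000 = -4.51 permil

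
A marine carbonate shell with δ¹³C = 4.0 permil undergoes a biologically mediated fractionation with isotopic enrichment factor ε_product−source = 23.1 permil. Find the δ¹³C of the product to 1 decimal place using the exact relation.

27.2 permil

To first order, δ_product ≈ δ_source + ε = 27.1 permil.
Exactly, δ_product = (δ_source + 1000)·(ε/1000 + 1) − 1000.
δ_product = (4.0 + 1000) × (23.1/1000 + 1) − 1000
δ_product = 27.19 permil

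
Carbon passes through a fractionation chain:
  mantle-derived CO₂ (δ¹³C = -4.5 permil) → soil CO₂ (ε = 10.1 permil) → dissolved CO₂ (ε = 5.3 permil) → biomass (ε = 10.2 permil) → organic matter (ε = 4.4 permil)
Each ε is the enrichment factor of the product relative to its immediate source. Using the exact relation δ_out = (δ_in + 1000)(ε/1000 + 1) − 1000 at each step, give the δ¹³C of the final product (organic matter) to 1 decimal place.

step 1: δ = (-4.50 + 1000)·(10.1/1000 + 1) − 1000 = 5.55 permil
step 2: δ = (5.55 + 1000)·(5.3/1000 + 1) − 1000 = 10.88 permil
step 3: δ = (10.88 + 1000)·(10.2/1000 + 1) − 1000 = 21.20 permil
step 4: δ = (21.20 + 1000)·(4.4/1000 + 1) − 1000 = 25.69 permil

25.7 permil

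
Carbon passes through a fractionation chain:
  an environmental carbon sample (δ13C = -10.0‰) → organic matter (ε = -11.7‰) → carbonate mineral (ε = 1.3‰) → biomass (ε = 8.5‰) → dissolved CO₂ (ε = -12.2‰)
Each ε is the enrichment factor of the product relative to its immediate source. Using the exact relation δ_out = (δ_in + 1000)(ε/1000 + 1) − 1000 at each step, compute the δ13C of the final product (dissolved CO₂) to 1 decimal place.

step 1: δ = (-10.00 + 1000)·(-11.7/1000 + 1) − 1000 = -21.58‰
step 2: δ = (-21.58 + 1000)·(1.3/1000 + 1) − 1000 = -20.31‰
step 3: δ = (-20.31 + 1000)·(8.5/1000 + 1) − 1000 = -11.98‰
step 4: δ = (-11.98 + 1000)·(-12.2/1000 + 1) − 1000 = -24.04‰

-24.0‰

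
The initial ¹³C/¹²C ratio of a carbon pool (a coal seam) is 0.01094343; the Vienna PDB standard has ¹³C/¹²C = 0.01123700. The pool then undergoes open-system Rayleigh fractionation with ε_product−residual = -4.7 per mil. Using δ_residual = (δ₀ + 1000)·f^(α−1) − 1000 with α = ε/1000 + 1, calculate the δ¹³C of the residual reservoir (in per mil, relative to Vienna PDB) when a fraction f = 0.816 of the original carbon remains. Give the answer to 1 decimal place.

δ₀ = (0.01094343/0.01123700 − 1)×1000 = (0.973875 − 1)×1000 = -26.125 per mil
α − 1 = ε/1000 = -0.0047
f^(α−1) = 0.816^(-0.0047) = 1.000956
δ_res = (-26.125 + 1000) × 1.000956 − 1000 = 974.806 − 1000 = -25.19 per mil

-25.2 per mil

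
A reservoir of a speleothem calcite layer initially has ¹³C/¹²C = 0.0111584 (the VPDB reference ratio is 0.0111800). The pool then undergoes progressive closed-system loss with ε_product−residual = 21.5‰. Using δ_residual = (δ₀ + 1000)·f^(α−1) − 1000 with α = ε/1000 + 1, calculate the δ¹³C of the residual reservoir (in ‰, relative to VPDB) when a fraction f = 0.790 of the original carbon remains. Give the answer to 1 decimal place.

δ₀ = (0.0111584/0.0111800 − 1)×1000 = (0.998068 − 1)×1000 = -1.932‰
α − 1 = ε/1000 = 0.0215
f^(α−1) = 0.790^(0.0215) = 0.994945
δ_res = (-1.932 + 1000) × 0.994945 − 1000 = 993.023 − 1000 = -6.98‰

-7.0‰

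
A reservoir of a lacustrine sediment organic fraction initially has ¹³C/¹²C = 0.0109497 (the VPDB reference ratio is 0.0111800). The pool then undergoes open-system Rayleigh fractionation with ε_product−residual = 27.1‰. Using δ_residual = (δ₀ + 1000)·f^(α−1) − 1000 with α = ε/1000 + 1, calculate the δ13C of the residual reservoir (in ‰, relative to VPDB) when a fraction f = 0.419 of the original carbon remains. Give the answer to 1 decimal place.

δ₀ = (0.0109497/0.0111800 − 1)×1000 = (0.979401 − 1)×1000 = -20.599‰
α − 1 = ε/1000 = 0.0271
f^(α−1) = 0.419^(0.0271) = 0.976702
δ_res = (-20.599 + 1000) × 0.976702 − 1000 = 956.582 − 1000 = -43.42‰

-43.4‰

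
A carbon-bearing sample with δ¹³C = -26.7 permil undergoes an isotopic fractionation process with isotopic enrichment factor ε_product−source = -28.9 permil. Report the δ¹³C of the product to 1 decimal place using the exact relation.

Exactly, δ_product = (δ_source + 1000)·(ε/1000 + 1) − 1000.
δ_product = (-26.7 + 1000) × (-28.9/1000 + 1) − 1000
δ_product = -54.83 permil

-54.8 permil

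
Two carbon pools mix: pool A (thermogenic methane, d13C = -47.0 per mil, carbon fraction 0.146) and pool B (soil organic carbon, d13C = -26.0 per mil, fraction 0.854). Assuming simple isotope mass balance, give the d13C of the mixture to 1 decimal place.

δ_mix = f_A·δ_A + f_B·δ_B
δ_mix = 0.146 × (-47.0) + 0.854 × (-26.0)
δ_mix = -6.86 + -22.20 = -29.07 per mil

-29.1 per mil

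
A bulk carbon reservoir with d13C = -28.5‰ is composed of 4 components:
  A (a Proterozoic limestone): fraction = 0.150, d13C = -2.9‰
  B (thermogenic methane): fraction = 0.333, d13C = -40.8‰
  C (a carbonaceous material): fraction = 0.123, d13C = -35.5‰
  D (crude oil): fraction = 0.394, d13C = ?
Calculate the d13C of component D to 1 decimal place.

Isotope mass balance: δ_bulk = Σ fᵢ·δᵢ.
-28.5 = 0.150×(-2.9) + 0.333×(-40.8) + 0.123×(-35.5) + 0.394×δ_D
0.394·δ_D = -28.5 − (-18.388) = -10.112
δ_D = -10.112 / 0.394 = -25.67‰

-25.7‰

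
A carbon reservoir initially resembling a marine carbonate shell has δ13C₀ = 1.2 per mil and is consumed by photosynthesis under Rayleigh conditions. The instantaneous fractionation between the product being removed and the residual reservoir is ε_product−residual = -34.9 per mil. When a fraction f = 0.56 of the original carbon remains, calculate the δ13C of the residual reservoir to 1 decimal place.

Rayleigh residual: δ_res = (δ₀ + 1000)·f^(α−1) − 1000
α = ε/1000 + 1 = 0.96510, so α − 1 = -0.03490
f^(α−1) = 0.56^(-0.03490) = 1.020442
δ_res = (1.2 + 1000) × 1.020442 − 1000 = 1021.666 − 1000 = 21.67 per mil

21.7 per mil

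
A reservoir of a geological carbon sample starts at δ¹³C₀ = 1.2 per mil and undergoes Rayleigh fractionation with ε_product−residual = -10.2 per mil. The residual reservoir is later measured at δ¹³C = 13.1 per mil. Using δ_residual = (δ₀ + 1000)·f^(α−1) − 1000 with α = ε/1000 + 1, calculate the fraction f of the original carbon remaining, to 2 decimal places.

0.31

α − 1 = ε/1000 = -0.0102
(δ_res + 1000)/(δ₀ + 1000) = (13.1 + 1000)/(1.2 + 1000) = 1013.1/1001.2 = 1.011886
f = 1.011886^(1/-0.0102) = exp(ln(1.011886)/-0.0102) = exp(0.01182/-0.0102)
f = exp(-1.1584) = 0.3140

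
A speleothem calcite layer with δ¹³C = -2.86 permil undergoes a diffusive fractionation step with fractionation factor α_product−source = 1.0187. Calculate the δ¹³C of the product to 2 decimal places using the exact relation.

15.79 permil

δ_product = (δ_source + 1000)·α − 1000
δ_product = (-2.86 + 1000) × 1.0187 − 1000
δ_product = 1015.787 − 1000 = 15.787 permil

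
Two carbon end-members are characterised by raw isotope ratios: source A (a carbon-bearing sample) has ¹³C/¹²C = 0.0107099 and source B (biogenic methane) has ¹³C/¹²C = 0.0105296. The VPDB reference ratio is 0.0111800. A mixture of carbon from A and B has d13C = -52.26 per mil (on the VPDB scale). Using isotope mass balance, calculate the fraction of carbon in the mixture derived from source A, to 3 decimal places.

δ_A = (0.0107099/0.0111800 − 1)×1000 = (0.957952 − 1)×1000 = -42.048 per mil
δ_B = (0.0105296/0.0111800 − 1)×1000 = (0.941825 − 1)×1000 = -58.175 per mil
f_A = (δ_mix − δ_B)/(δ_A − δ_B) = (-52.26 − (-58.175))/(-42.048 − (-58.175))
f_A = 5.915 / 16.127 = 0.3668

0.367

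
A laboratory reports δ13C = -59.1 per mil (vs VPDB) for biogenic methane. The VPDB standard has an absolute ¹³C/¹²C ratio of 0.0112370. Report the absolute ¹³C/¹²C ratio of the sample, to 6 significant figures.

0.0105729

R_sample = R_standard × (δ13C/1000 + 1)
R_sample = 0.0112370 × (-59.1/1000 + 1) = 0.0112370 × 0.940900
R_sample = 0.0105729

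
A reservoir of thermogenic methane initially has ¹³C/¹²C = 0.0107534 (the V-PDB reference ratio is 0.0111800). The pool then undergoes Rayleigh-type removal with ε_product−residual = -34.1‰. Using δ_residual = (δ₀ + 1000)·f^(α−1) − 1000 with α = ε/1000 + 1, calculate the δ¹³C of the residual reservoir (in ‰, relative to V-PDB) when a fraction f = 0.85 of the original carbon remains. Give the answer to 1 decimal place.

-32.8‰

δ₀ = (0.0107534/0.0111800 − 1)×1000 = (0.961843 − 1)×1000 = -38.157‰
α − 1 = ε/1000 = -0.0341
f^(α−1) = 0.85^(-0.0341) = 1.005557
δ_res = (-38.157 + 1000) × 1.005557 − 1000 = 967.188 − 1000 = -32.81‰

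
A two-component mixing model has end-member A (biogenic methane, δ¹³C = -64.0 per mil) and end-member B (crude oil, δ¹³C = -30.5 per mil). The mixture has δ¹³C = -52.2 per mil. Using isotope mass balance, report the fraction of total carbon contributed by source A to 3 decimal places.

0.648

δ_mix = f_A·δ_A + (1 − f_A)·δ_B  ⇒  f_A = (δ_mix − δ_B)/(δ_A − δ_B)
f_A = (-52.2 − (-30.5)) / (-64.0 − (-30.5))
f_A = -21.7 / -33.5 = 0.6478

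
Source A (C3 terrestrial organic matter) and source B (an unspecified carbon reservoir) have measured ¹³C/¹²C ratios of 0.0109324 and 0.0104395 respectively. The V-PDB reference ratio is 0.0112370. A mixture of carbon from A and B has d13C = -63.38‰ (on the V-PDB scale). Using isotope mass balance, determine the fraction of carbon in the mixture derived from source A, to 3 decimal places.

δ_A = (0.0109324/0.0112370 − 1)×1000 = (0.972893 − 1)×1000 = -27.107‰
δ_B = (0.0104395/0.0112370 − 1)×1000 = (0.929029 − 1)×1000 = -70.971‰
f_A = (δ_mix − δ_B)/(δ_A − δ_B) = (-63.38 − (-70.971))/(-27.107 − (-70.971))
f_A = 7.591 / 43.864 = 0.1731

0.173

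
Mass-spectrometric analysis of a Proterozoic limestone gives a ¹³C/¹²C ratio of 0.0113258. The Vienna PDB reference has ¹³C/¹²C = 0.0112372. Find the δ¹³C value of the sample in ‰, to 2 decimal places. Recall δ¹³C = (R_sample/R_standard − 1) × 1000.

δ¹³C = (R_sample / R_standard − 1) × 1000
R_sample / R_standard = 0.0113258 / 0.0112372 = 1.007885
δ¹³C = (1.007885 − 1) × 1000 = 7.885‰

7.88‰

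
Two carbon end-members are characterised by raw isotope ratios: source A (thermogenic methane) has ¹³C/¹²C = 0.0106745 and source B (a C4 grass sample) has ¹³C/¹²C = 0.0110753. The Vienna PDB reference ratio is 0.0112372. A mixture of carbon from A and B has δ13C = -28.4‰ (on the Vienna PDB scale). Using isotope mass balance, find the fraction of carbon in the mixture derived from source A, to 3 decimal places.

0.392

δ_A = (0.0106745/0.0112372 − 1)×1000 = (0.949925 − 1)×1000 = -50.075‰
δ_B = (0.0110753/0.0112372 − 1)×1000 = (0.985592 − 1)×1000 = -14.408‰
f_A = (δ_mix − δ_B)/(δ_A − δ_B) = (-28.4 − (-14.408))/(-50.075 − (-14.408))
f_A = -13.992 / -35.667 = 0.3923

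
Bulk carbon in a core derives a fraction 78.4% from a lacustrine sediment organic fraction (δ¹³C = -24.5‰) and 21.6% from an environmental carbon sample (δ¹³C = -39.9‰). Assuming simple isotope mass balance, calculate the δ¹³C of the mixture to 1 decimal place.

-27.8‰

δ_mix = f_A·δ_A + f_B·δ_B
δ_mix = 0.784 × (-24.5) + 0.216 × (-39.9)
δ_mix = -19.21 + -8.62 = -27.83‰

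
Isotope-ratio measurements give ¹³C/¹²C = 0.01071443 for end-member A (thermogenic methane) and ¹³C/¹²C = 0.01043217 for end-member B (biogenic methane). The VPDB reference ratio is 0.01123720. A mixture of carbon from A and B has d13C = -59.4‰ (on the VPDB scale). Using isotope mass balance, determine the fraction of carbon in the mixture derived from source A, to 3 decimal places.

δ_A = (0.01071443/0.01123720 − 1)×1000 = (0.953479 − 1)×1000 = -46.521‰
δ_B = (0.01043217/0.01123720 − 1)×1000 = (0.928360 − 1)×1000 = -71.640‰
f_A = (δ_mix − δ_B)/(δ_A − δ_B) = (-59.4 − (-71.640))/(-46.521 − (-71.640))
f_A = 12.240 / 25.118 = 0.4873

0.487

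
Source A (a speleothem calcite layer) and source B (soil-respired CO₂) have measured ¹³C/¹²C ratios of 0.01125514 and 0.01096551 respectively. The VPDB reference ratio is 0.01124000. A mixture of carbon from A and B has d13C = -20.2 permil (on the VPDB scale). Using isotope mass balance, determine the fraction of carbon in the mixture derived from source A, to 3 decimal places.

δ_A = (0.01125514/0.01124000 − 1)×1000 = (1.001347 − 1)×1000 = 1.347 permil
δ_B = (0.01096551/0.01124000 − 1)×1000 = (0.975579 − 1)×1000 = -24.421 permil
f_A = (δ_mix − δ_B)/(δ_A − δ_B) = (-20.2 − (-24.421))/(1.347 − (-24.421))
f_A = 4.221 / 25.768 = 0.1638

0.164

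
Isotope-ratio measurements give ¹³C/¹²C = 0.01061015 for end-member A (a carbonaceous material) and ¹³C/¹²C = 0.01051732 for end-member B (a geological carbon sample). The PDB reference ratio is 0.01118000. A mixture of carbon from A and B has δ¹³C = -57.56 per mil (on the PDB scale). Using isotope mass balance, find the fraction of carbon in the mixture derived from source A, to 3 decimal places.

0.206

δ_A = (0.01061015/0.01118000 − 1)×1000 = (0.949030 − 1)×1000 = -50.970 per mil
δ_B = (0.01051732/0.01118000 − 1)×1000 = (0.940726 − 1)×1000 = -59.274 per mil
f_A = (δ_mix − δ_B)/(δ_A − δ_B) = (-57.56 − (-59.274))/(-50.970 − (-59.274))
f_A = 1.714 / 8.303 = 0.2064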